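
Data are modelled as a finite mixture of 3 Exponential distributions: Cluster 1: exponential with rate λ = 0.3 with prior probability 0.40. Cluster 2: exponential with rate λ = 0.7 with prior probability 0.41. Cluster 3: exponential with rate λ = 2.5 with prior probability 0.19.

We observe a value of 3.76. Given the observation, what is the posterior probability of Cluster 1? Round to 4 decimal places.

0.6525

The responsibility of component k is π_k f_k(x) divided by Σ_j π_j f_j(x).
Component likelihoods at x = 3.76:
  f_1 = 0.3·e^(−0.3·3.76) = 0.3·e^(−1.1280) = 0.097104
  f_2 = 0.7·e^(−0.7·3.76) = 0.7·e^(−2.6320) = 0.0503541
  f_3 = 2.5·e^(−2.5·3.76) = 2.5·e^(−9.4000) = 0.00020681
Multiply by the mixture weights:
  π_1·f_1 = 0.40 × 0.097104 = 0.0388416
  π_2·f_2 = 0.41 × 0.0503541 = 0.0206452
  π_3·f_3 = 0.19 × 0.00020681 = 3.92939e-05
Denominator: 0.0388416 + 0.0206452 + 3.92939e-05 = 0.0595261
P(Cluster 1 | data) ≈ 0.6525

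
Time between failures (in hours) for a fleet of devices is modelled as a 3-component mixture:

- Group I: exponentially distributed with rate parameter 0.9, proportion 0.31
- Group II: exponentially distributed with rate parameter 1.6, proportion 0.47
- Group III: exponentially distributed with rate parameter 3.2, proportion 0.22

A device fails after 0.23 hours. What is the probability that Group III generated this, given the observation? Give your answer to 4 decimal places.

Posterior ∝ prior × likelihood, so P(k | x) ∝ π_k f_k(x); normalise over all components.
Evaluate each component's likelihood at the observed value:
  f_I = 0.9·e^(−0.9·0.23) = 0.9·e^(−0.2070) = 0.731718
  f_II = 1.6·e^(−1.6·0.23) = 1.6·e^(−0.3680) = 1.10739
  f_III = 3.2·e^(−3.2·0.23) = 3.2·e^(−0.7360) = 1.53288
Unnormalised posteriors:
  π_I·f_I = 0.31 × 0.731718 = 0.226832
  π_II·f_II = 0.47 × 1.10739 = 0.520472
  π_III·f_III = 0.22 × 1.53288 = 0.337234
Marginal: 0.226832 + 0.520472 + 0.337234 = 1.08454
P(Group III | the observation) ≈ 0.3109

0.3109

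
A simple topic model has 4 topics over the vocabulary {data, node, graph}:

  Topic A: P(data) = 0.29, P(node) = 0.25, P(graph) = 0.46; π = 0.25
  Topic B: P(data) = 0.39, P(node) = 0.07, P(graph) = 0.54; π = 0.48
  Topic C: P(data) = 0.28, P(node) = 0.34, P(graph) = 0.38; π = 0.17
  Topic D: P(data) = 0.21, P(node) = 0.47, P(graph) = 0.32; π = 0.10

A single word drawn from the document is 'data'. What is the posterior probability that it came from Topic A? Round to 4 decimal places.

0.2208

The responsibility of component k is P(Z=k) f_k(x) divided by Σ_j P(Z=j) f_j(x).
Evaluate each component's likelihood at the observed value:
  f_A = P(data | comp) = 0.29
  f_B = P(data | comp) = 0.39
  f_C = P(data | comp) = 0.28
  f_D = P(data | comp) = 0.21
Multiply by the mixture weights:
  P(Z=A)·f_A = 0.25 × 0.29 = 0.0725
  P(Z=B)·f_B = 0.48 × 0.39 = 0.1872
  P(Z=C)·f_C = 0.17 × 0.28 = 0.0476
  P(Z=D)·f_D = 0.10 × 0.21 = 0.021
Evidence: 0.0725 + 0.1872 + 0.0476 + 0.021 = 0.3283
P(Topic A | the observation) ≈ 0.2208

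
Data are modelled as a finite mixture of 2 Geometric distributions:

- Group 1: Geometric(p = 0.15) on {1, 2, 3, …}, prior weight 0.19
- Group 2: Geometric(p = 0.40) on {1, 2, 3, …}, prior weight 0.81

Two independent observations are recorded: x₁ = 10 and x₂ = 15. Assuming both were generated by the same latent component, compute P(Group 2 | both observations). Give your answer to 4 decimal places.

P(component k | x) = π_k·f_k(x) / marginal(x), where marginal(x) = Σ_j π_j·f_j(x).
Since both observations come from the same component, the likelihood for component k is f_k(x₁)·f_k(x₂).
  f_1 = [0.0347425] × [0.0154155] = 0.000535572
  f_2 = [0.00403108] × [0.000313457] = 1.26357e-06
Weight by the priors:
  π_1·f_1 = 0.19 × 0.000535572 = 0.000101759
  π_2·f_2 = 0.81 × 1.26357e-06 = 1.02349e-06
Denominator: 0.000101759 + 1.02349e-06 = 0.000102782
So the posterior for Group 2 is 1.02349e-06 / 0.000102782 ≈ 0.0100.

0.0100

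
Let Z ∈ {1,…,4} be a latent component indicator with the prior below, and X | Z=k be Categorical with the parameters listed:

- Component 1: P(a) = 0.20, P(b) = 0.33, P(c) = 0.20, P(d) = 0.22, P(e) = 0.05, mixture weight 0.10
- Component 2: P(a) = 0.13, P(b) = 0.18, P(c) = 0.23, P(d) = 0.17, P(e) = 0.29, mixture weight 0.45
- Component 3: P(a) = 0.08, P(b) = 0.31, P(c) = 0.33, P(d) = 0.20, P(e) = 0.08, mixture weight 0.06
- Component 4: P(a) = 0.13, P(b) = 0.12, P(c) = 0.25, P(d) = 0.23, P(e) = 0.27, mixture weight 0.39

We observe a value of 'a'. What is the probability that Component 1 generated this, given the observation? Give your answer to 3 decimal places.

0.149

By Bayes' theorem, P(k | x) = w_k f_k(x) / Σ_j w_j f_j(x).
Categorical probabilities:
  p_1 = P(a | comp) = 0.20
  p_2 = P(a | comp) = 0.13
  p_3 = P(a | comp) = 0.08
  p_4 = P(a | comp) = 0.13
Prior × likelihood for each component:
  w_1·p_1 = 0.10 × 0.2 = 0.02
  w_2·p_2 = 0.45 × 0.13 = 0.0585
  w_3·p_3 = 0.06 × 0.08 = 0.0048
  w_4·p_4 = 0.39 × 0.13 = 0.0507
Marginal: 0.02 + 0.0585 + 0.0048 + 0.0507 = 0.134
P(Component 1 | 'a') ≈ 0.149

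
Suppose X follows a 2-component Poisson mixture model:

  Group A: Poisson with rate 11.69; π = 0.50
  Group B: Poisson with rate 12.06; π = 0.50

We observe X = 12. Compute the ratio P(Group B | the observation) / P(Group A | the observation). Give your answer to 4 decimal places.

Since P(k|x) ∝ π_k f_k(x), the posterior odds are π_i f_i(x) / (π_j f_j(x)).
Poisson probabilities:
  p_A = e^(−11.69)·11.69^12/12! = 0.113903
  p_B = e^(−12.06)·12.06^12/12! = 0.114351
0.0571754 / 0.0569514 ≈ 1.0039

1.0039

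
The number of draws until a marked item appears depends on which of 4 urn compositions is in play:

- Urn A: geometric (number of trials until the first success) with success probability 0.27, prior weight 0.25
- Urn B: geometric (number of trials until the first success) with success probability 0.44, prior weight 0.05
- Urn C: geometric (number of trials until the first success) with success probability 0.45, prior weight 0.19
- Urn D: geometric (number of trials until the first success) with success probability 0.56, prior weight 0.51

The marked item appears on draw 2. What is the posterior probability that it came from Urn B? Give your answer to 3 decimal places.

0.053

Apply Bayes' rule: the posterior for each component is proportional to its prior times its likelihood at x.
Geometric probabilities:
  f_A = 0.1971
  f_B = 0.2464
  f_C = 0.2475
  f_D = 0.2464
Unnormalised posteriors:
  P(Z=A)·f_A = 0.25 × 0.1971 = 0.049275
  P(Z=B)·f_B = 0.05 × 0.2464 = 0.01232
  P(Z=C)·f_C = 0.19 × 0.2475 = 0.047025
  P(Z=D)·f_D = 0.51 × 0.2464 = 0.125664
Normaliser: 0.049275 + 0.01232 + 0.047025 + 0.125664 = 0.234284
Responsibility of Urn B: 0.01232 / 0.234284 ≈ 0.053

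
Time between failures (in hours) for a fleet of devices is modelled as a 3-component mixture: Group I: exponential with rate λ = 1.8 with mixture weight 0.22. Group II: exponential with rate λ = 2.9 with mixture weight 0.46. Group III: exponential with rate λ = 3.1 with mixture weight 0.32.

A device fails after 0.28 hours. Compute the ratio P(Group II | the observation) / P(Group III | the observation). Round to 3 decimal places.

1.422

The posterior odds equal the prior odds times the likelihood ratio: (w_i/w_j)·(f_i(x)/f_j(x)).
Exponential densities:
  p_I = 1.8·e^(−1.8·0.28) = 1.8·e^(−0.5040) = 1.0874
  p_II = 2.9·e^(−2.9·0.28) = 2.9·e^(−0.8120) = 1.28751
  p_III = 3.1·e^(−3.1·0.28) = 3.1·e^(−0.8680) = 1.30135
Posterior odds = (w_II·p_II) / (w_III·p_III) = (0.46·1.28751) / (0.32·1.30135) = 0.592255 / 0.416432 ≈ 1.422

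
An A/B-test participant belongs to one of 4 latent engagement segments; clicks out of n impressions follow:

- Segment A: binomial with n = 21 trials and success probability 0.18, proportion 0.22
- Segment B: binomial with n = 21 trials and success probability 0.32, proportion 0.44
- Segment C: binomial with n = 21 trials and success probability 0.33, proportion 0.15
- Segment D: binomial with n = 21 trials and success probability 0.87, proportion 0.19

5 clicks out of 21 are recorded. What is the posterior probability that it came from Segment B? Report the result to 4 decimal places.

0.5329

P(component k | x) = w_k·f_k(x) / marginal(x), where marginal(x) = Σ_j w_j·f_j(x).
Binomial probabilities:
  L_A = C(21,5)·0.18^5·0.82^16 = 20349·0.000188957·0.0417851 = 0.160667
  L_B = C(21,5)·0.32^5·0.68^16 = 20349·0.00335544·0.00208998 = 0.142704
  L_C = C(21,5)·0.33^5·0.67^16 = 20349·0.00391354·0.00164891 = 0.131314
  L_D = C(21,5)·0.87^5·0.13^16 = 20349·0.498421·6.65417e-15 = 6.7489e-11
Prior × likelihood for each component:
  w_A·L_A = 0.22 × 0.160667 = 0.0353468
  w_B·L_B = 0.44 × 0.142704 = 0.0627897
  w_C·L_C = 0.15 × 0.131314 = 0.019697
  w_D·L_D = 0.19 × 6.7489e-11 = 1.28229e-11
Normaliser: 0.0353468 + 0.0627897 + 0.019697 + 1.28229e-11 = 0.117833
Responsibility of Segment B: 0.0627897 / 0.117833 ≈ 0.5329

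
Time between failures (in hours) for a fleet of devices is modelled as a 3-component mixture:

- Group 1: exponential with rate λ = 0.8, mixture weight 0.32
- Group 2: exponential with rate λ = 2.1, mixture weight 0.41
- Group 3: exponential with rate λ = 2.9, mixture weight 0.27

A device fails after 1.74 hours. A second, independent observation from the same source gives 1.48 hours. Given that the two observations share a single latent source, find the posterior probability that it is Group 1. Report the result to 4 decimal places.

By Bayes' theorem, P(k | x) = π_k f_k(x) / Σ_j π_j f_j(x).
Since both observations come from the same component, the likelihood for component k is f_k(x₁)·f_k(x₂).
  p_1 = [0.8·e^(−0.8·1.74) = 0.8·e^(−1.3920) = 0.198862] × [0.244842] = 0.0486897
  p_2 = [2.1·e^(−2.1·1.74) = 2.1·e^(−3.6540) = 0.0543635] × [0.0938495] = 0.00510199
  p_3 = [2.9·e^(−2.9·1.74) = 2.9·e^(−5.0460) = 0.0186616] × [0.0396649] = 0.000740209
Unnormalised posteriors:
  π_1·p_1 = 0.32 × 0.0486897 = 0.0155807
  π_2·p_2 = 0.41 × 0.00510199 = 0.00209181
  π_3·p_3 = 0.27 × 0.000740209 = 0.000199856
Sum: 0.0155807 + 0.00209181 + 0.000199856 = 0.0178724
So the posterior for Group 1 is 0.0155807 / 0.0178724 ≈ 0.8718.

0.8718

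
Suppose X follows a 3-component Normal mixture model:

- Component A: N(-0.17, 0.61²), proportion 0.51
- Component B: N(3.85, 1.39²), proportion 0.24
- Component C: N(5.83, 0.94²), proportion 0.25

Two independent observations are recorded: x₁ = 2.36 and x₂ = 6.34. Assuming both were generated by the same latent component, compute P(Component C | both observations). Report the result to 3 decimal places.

Posterior ∝ prior × likelihood, so P(k | x) ∝ P(Z=k) f_k(x); normalise over all components.
Since both observations come from the same component, the likelihood for component k is f_k(x₁)·f_k(x₂).
  p_A = [(1/(0.61·√(2π)))·exp(−(2.36−-0.17)²/(2·0.61²)) = 0.654004·exp(-8.60105) = 0.00012028] × [1.21263e-25] = 1.45855e-29
  p_B = [(1/(1.39·√(2π)))·exp(−(2.36−3.85)²/(2·1.39²)) = 0.287009·exp(-0.57453) = 0.161577] × [0.057686] = 0.00932075
  p_C = [(1/(0.94·√(2π)))·exp(−(2.36−5.83)²/(2·0.94²)) = 0.424407·exp(-6.81355) = 0.000466333] × [0.366321] = 0.000170828
Weight by the priors:
  P(Z=A)·p_A = 0.51 × 1.45855e-29 = 7.43861e-30
  P(Z=B)·p_B = 0.24 × 0.00932075 = 0.00223698
  P(Z=C)·p_C = 0.25 × 0.000170828 = 4.27069e-05
Normaliser: 7.43861e-30 + 0.00223698 + 4.27069e-05 = 0.00227969
Responsibility of Component C: 4.27069e-05 / 0.00227969 ≈ 0.019

0.019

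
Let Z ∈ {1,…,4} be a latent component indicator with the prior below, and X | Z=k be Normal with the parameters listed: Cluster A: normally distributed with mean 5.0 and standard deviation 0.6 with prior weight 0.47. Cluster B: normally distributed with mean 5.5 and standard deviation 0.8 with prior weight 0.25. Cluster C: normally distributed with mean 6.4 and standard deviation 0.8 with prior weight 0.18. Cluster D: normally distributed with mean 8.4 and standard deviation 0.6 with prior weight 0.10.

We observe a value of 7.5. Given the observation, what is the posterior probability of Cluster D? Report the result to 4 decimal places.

By Bayes' theorem, P(k | x) = w_k f_k(x) / Σ_j w_j f_j(x).
Component likelihoods at x = 7.5:
  p_A = 0.000112938
  p_B = 0.0219104
  p_C = 0.193765
  p_D = 0.215863
Weight by the priors:
  w_A·p_A = 0.47 × 0.000112938 = 5.3081e-05
  w_B·p_B = 0.25 × 0.0219104 = 0.00547759
  w_C·p_C = 0.18 × 0.193765 = 0.0348778
  w_D·p_D = 0.10 × 0.215863 = 0.0215863
Normaliser: 5.3081e-05 + 0.00547759 + 0.0348778 + 0.0215863 = 0.0619947
P(Cluster D | data) ≈ 0.3482

0.3482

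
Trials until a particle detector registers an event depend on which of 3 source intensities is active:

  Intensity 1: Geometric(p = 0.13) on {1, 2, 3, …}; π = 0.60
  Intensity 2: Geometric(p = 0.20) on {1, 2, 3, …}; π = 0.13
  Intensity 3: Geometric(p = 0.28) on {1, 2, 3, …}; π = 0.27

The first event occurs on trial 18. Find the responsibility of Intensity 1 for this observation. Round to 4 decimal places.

0.8937

By Bayes' theorem, P(k | x) = P(Z=k) f_k(x) / Σ_j P(Z=j) f_j(x).
Component likelihoods at x = 18:
  L_1 = 0.13·(1−0.13)^17 = 0.13·0.0937189 = 0.0121835
  L_2 = 0.20·(1−0.20)^17 = 0.20·0.022518 = 0.0045036
  L_3 = 0.28·(1−0.28)^17 = 0.28·0.00375537 = 0.0010515
Multiply by the mixture weights:
  P(Z=1)·L_1 = 0.60 × 0.0121835 = 0.00731008
  P(Z=2)·L_2 = 0.13 × 0.0045036 = 0.000585468
  P(Z=3)·L_3 = 0.27 × 0.0010515 = 0.000283906
Marginal: 0.00731008 + 0.000585468 + 0.000283906 = 0.00817945
P(Intensity 1 | the observation) = 0.00731008 / 0.00817945 ≈ 0.8937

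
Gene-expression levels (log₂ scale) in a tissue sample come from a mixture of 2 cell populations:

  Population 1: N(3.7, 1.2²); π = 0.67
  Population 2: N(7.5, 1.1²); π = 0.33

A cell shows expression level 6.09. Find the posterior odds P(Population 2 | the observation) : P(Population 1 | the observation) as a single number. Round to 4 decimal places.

The posterior odds equal the prior odds times the likelihood ratio: (π_i/π_j)·(f_i(x)/f_j(x)).
Evaluate each component's likelihood at the observed value:
  L_1 = 0.045747
  L_2 = 0.159489
0.0526315 / 0.0306505 ≈ 1.7171

1.7171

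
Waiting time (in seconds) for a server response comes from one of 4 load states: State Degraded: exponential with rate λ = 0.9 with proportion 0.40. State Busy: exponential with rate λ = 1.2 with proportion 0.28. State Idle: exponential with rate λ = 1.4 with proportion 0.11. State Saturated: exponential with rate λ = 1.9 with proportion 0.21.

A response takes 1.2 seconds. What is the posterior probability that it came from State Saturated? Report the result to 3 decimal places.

0.150

P(component k | x) = P(Z=k)·f_k(x) / marginal(x), where marginal(x) = Σ_j P(Z=j)·f_j(x).
Exponential densities:
  p_Degraded = 0.305636
  p_Busy = 0.284313
  p_Idle = 0.260924
  p_Saturated = 0.19434
Weight by the priors:
  P(Z=Degraded)·p_Degraded = 0.40 × 0.305636 = 0.122254
  P(Z=Busy)·p_Busy = 0.28 × 0.284313 = 0.0796077
  P(Z=Idle)·p_Idle = 0.11 × 0.260924 = 0.0287016
  P(Z=Saturated)·p_Saturated = 0.21 × 0.19434 = 0.0408114
Normaliser: 0.122254 + 0.0796077 + 0.0287016 + 0.0408114 = 0.271375
P(State Saturated | data) = 0.0408114 / 0.271375 ≈ 0.150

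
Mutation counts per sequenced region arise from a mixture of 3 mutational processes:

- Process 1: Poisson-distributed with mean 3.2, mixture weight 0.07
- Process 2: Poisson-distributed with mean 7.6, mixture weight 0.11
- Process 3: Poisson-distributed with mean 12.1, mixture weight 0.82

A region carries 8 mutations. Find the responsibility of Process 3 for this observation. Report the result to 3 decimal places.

Posterior ∝ prior × likelihood, so P(k | x) ∝ P(Z=k) f_k(x); normalise over all components.
Poisson probabilities:
  L_1 = 0.0111157
  L_2 = 0.13815
  L_3 = 0.0633577
Prior × likelihood for each component:
  P(Z=1)·L_1 = 0.07 × 0.0111157 = 0.000778099
  P(Z=2)·L_2 = 0.11 × 0.13815 = 0.0151965
  P(Z=3)·L_3 = 0.82 × 0.0633577 = 0.0519533
Evidence: 0.000778099 + 0.0151965 + 0.0519533 = 0.0679279
P(Process 3 | 8 mutations) = 0.0519533 / 0.0679279 ≈ 0.765

0.765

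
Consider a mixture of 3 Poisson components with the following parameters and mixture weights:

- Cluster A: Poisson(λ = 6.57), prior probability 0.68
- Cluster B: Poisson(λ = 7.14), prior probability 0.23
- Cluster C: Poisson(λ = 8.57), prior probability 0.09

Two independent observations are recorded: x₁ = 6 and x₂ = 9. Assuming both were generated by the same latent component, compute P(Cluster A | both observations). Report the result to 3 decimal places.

By Bayes' theorem, P(k | x) = π_k f_k(x) / Σ_j π_j f_j(x).
Since both observations come from the same component, the likelihood for component k is f_k(x₁)·f_k(x₂).
  f_A = [0.156583] × [0.088107] = 0.0137961
  f_B = [0.145879] × [0.105356] = 0.0153692
  f_C = [0.104388] × [0.130365] = 0.0136085
Prior × likelihood for each component:
  π_A·f_A = 0.68 × 0.0137961 = 0.00938133
  π_B·f_B = 0.23 × 0.0153692 = 0.00353493
  π_C·f_C = 0.09 × 0.0136085 = 0.00122476
Evidence: 0.00938133 + 0.00353493 + 0.00122476 = 0.014141
P(Cluster A | x) ≈ 0.663

0.663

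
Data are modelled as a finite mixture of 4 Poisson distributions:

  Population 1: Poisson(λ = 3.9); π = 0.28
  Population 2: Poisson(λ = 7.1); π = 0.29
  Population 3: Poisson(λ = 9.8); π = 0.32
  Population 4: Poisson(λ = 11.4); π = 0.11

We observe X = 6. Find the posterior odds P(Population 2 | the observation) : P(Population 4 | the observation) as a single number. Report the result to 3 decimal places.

11.339

Since P(k|x) ∝ P(Z=k) f_k(x), the posterior odds are P(Z=i) f_i(x) / (P(Z=j) f_j(x)).
Poisson probabilities:
  f_1 = e^(−3.9)·3.9^6/6! = 0.0989251
  f_2 = e^(−7.1)·7.1^6/6! = 0.1468
  f_3 = e^(−9.8)·9.8^6/6! = 0.0682241
  f_4 = e^(−11.4)·11.4^6/6! = 0.0341303
0.0425721 / 0.00375433 ≈ 11.339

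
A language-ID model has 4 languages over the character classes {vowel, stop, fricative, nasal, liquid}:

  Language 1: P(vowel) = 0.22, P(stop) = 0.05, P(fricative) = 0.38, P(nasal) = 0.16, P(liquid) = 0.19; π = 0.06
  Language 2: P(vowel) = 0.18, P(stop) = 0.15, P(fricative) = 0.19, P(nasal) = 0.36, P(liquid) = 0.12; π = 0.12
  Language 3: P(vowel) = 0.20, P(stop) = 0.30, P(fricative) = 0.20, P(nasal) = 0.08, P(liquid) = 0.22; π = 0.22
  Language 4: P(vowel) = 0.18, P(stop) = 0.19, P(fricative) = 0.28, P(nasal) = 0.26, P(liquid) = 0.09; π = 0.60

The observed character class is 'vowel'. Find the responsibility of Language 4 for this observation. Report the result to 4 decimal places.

Apply Bayes' rule: the posterior for each component is proportional to its prior times its likelihood at x.
Categorical probabilities:
  p_1 = P(vowel | comp) = 0.22
  p_2 = P(vowel | comp) = 0.18
  p_3 = P(vowel | comp) = 0.20
  p_4 = P(vowel | comp) = 0.18
Prior × likelihood for each component:
  π_1·p_1 = 0.06 × 0.22 = 0.0132
  π_2·p_2 = 0.12 × 0.18 = 0.0216
  π_3·p_3 = 0.22 × 0.2 = 0.044
  π_4·p_4 = 0.60 × 0.18 = 0.108
Marginal: 0.0132 + 0.0216 + 0.044 + 0.108 = 0.1868
P(Language 4 | data) = 0.108 / 0.1868 ≈ 0.5782

0.5782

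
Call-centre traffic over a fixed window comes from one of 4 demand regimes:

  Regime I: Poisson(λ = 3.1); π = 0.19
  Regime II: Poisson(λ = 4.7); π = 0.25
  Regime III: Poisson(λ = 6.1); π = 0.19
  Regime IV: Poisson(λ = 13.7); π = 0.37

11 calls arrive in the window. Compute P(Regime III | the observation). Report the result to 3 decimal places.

0.118

P(component k | x) = π_k·f_k(x) / marginal(x), where marginal(x) = Σ_j π_j·f_j(x).
Component likelihoods at x = 11 calls:
  p_I = e^(−3.1)·3.1^11/11! = 0.000286754
  p_II = e^(−4.7)·4.7^11/11! = 0.00563296
  p_III = e^(−6.1)·6.1^11/11! = 0.0244498
  p_IV = e^(−13.7)·13.7^11/11! = 0.0897297
Prior × likelihood for each component:
  π_I·p_I = 0.19 × 0.000286754 = 5.44833e-05
  π_II·p_II = 0.25 × 0.00563296 = 0.00140824
  π_III·p_III = 0.19 × 0.0244498 = 0.00464547
  π_IV·p_IV = 0.37 × 0.0897297 = 0.0332
Evidence: 5.44833e-05 + 0.00140824 + 0.00464547 + 0.0332 = 0.0393082
P(Regime III | the observation) ≈ 0.118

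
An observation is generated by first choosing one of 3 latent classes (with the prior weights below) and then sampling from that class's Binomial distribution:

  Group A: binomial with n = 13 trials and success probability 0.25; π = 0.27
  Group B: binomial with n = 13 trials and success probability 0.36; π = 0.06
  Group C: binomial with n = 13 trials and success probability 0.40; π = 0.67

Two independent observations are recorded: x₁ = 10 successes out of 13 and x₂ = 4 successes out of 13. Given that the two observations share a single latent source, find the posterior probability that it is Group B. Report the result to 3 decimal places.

By Bayes' theorem, P(k | x) = π_k f_k(x) / Σ_j π_j f_j(x).
Since both observations come from the same component, the likelihood for component k is f_k(x₁)·f_k(x₂).
  p_A = [C(13,10)·0.25^10·0.75^3 = 286·9.53674e-07·0.421875 = 0.000115067] × [0.209709] = 2.41306e-05
  p_B = [C(13,10)·0.36^10·0.64^3 = 286·3.65616e-05·0.262144 = 0.00274114] × [0.216339] = 0.000593016
  p_C = [C(13,10)·0.40^10·0.60^3 = 286·0.000104858·0.216 = 0.00647768] × [0.184462] = 0.00119489
Weight by the priors:
  π_A·p_A = 0.27 × 2.41306e-05 = 6.51525e-06
  π_B·p_B = 0.06 × 0.000593016 = 3.5581e-05
  π_C·p_C = 0.67 × 0.00119489 = 0.000800575
Marginal: 6.51525e-06 + 3.5581e-05 + 0.000800575 = 0.000842671
P(Group B | data) ≈ 0.042

0.042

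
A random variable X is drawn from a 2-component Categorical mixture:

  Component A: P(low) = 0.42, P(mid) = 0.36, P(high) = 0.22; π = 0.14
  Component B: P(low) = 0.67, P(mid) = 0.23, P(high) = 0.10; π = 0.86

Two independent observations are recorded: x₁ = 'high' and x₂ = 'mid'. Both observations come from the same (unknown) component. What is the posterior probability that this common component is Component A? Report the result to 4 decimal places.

0.3592

Posterior ∝ prior × likelihood, so P(k | x) ∝ π_k f_k(x); normalise over all components.
Since both observations come from the same component, the likelihood for component k is f_k(x₁)·f_k(x₂).
  L_A = [0.22] × [0.36] = 0.0792
  L_B = [0.1] × [0.23] = 0.023
Unnormalised posteriors:
  π_A·L_A = 0.14 × 0.0792 = 0.011088
  π_B·L_B = 0.86 × 0.023 = 0.01978
Sum: 0.011088 + 0.01978 = 0.030868
P(Component A | x₁, x₂) = 0.011088 / 0.030868 ≈ 0.3592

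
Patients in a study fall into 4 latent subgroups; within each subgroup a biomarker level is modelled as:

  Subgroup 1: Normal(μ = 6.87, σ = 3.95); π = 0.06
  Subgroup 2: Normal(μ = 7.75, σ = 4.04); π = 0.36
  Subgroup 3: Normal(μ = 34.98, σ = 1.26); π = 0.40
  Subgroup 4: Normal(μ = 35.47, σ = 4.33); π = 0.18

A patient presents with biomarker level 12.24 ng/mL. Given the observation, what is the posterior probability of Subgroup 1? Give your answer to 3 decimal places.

The responsibility of component k is π_k f_k(x) divided by Σ_j π_j f_j(x).
Evaluate each component's likelihood at the observed value:
  p_1 = (1/(3.95·√(2π)))·exp(−(12.24−6.87)²/(2·3.95²)) = 0.100998·exp(-0.92411) = 0.0400845
  p_2 = (1/(4.04·√(2π)))·exp(−(12.24−7.75)²/(2·4.04²)) = 0.098748·exp(-0.61759) = 0.0532492
  p_3 = (1/(1.26·√(2π)))·exp(−(12.24−34.98)²/(2·1.26²)) = 0.316621·exp(-162.85828) = 5.91682e-72
  p_4 = (1/(4.33·√(2π)))·exp(−(12.24−35.47)²/(2·4.33²)) = 0.092134·exp(-14.39105) = 5.18163e-08
Multiply by the mixture weights:
  π_1·p_1 = 0.06 × 0.0400845 = 0.00240507
  π_2·p_2 = 0.36 × 0.0532492 = 0.0191697
  π_3·p_3 = 0.40 × 5.91682e-72 = 2.36673e-72
  π_4·p_4 = 0.18 × 5.18163e-08 = 9.32693e-09
Sum: 0.00240507 + 0.0191697 + 2.36673e-72 + 9.32693e-09 = 0.0215748
P(Subgroup 1 | the observation) = 0.00240507 / 0.0215748 ≈ 0.111

0.111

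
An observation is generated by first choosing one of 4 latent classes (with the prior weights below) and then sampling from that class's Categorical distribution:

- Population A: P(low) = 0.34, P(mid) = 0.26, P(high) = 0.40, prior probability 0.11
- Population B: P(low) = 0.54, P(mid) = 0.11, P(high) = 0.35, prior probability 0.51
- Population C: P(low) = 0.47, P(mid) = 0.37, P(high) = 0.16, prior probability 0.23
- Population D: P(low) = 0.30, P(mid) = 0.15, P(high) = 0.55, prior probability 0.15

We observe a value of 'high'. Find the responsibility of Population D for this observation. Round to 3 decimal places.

Apply Bayes' rule: the posterior for each component is proportional to its prior times its likelihood at x.
Evaluate each component's likelihood at the observed value:
  L_A = P(high | comp) = 0.40
  L_B = P(high | comp) = 0.35
  L_C = P(high | comp) = 0.16
  L_D = P(high | comp) = 0.55
Unnormalised posteriors:
  w_A·L_A = 0.11 × 0.4 = 0.044
  w_B·L_B = 0.51 × 0.35 = 0.1785
  w_C·L_C = 0.23 × 0.16 = 0.0368
  w_D·L_D = 0.15 × 0.55 = 0.0825
Sum: 0.044 + 0.1785 + 0.0368 + 0.0825 = 0.3418
P(Population D | data) ≈ 0.241

0.241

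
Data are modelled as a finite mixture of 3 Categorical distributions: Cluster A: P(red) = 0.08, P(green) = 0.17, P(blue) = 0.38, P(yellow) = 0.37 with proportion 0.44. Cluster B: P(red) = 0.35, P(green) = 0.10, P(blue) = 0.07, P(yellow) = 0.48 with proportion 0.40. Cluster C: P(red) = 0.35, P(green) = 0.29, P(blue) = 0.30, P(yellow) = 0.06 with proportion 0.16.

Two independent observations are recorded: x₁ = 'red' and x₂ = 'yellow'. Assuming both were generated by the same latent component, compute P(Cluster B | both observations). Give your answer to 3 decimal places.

0.804

The responsibility of component k is π_k f_k(x) divided by Σ_j π_j f_j(x).
Since both observations come from the same component, the likelihood for component k is f_k(x₁)·f_k(x₂).
  L_A = [0.08] × [0.37] = 0.0296
  L_B = [0.35] × [0.48] = 0.168
  L_C = [0.35] × [0.06] = 0.021
Multiply by the mixture weights:
  π_A·L_A = 0.44 × 0.0296 = 0.013024
  π_B·L_B = 0.40 × 0.168 = 0.0672
  π_C·L_C = 0.16 × 0.021 = 0.00336
Denominator: 0.013024 + 0.0672 + 0.00336 = 0.083584
P(Cluster B | data) = 0.0672 / 0.083584 ≈ 0.804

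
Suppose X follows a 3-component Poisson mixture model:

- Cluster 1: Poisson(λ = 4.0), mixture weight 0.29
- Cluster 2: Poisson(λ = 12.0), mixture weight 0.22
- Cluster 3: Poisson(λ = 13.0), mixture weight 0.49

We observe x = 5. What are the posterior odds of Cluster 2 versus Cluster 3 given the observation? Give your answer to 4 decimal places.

0.8179

Posterior odds = (π_i f_i(x)) / (π_j f_j(x)); the normalising sum cancels.
Component likelihoods at x = 5:
  f_1 = 0.156293
  f_2 = 0.0127406
  f_3 = 0.0069937
0.00280294 / 0.00342691 ≈ 0.8179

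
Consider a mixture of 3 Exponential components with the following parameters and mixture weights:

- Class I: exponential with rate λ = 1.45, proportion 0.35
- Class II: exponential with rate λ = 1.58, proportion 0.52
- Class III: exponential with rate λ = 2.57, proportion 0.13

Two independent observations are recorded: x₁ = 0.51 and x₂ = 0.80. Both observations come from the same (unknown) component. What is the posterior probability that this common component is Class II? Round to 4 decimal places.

0.5397

The responsibility of component k is π_k f_k(x) divided by Σ_j π_j f_j(x).
Since both observations come from the same component, the likelihood for component k is f_k(x₁)·f_k(x₂).
  p_I = [1.45·e^(−1.45·0.51) = 1.45·e^(−0.7395) = 0.692161] × [0.454555] = 0.314625
  p_II = [1.58·e^(−1.58·0.51) = 1.58·e^(−0.8058) = 0.705834] × [0.446384] = 0.315073
  p_III = [2.57·e^(−2.57·0.51) = 2.57·e^(−1.3107) = 0.692952] × [0.32887] = 0.227891
Weight by the priors:
  π_I·p_I = 0.35 × 0.314625 = 0.110119
  π_II·p_II = 0.52 × 0.315073 = 0.163838
  π_III·p_III = 0.13 × 0.227891 = 0.0296258
Evidence: 0.110119 + 0.163838 + 0.0296258 = 0.303583
Responsibility of Class II: 0.163838 / 0.303583 ≈ 0.5397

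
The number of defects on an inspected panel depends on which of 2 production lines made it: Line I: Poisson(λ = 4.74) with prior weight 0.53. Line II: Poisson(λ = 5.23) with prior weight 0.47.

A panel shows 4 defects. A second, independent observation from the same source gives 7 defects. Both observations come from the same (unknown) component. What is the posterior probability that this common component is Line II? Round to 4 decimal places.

P(component k | x) = w_k·f_k(x) / marginal(x), where marginal(x) = Σ_j w_j·f_j(x).
Since both observations come from the same component, the likelihood for component k is f_k(x₁)·f_k(x₂).
  L_I = [e^(−4.74)·4.74^4/4! = 0.1838] × [0.0932099] = 0.017132
  L_II = [e^(−5.23)·5.23^4/4! = 0.166892] × [0.11369] = 0.0189739
Multiply by the mixture weights:
  w_I·L_I = 0.53 × 0.017132 = 0.00907996
  w_II·L_II = 0.47 × 0.0189739 = 0.00891773
Denominator: 0.00907996 + 0.00891773 = 0.0179977
Responsibility of Line II: 0.00891773 / 0.0179977 ≈ 0.4955

0.4955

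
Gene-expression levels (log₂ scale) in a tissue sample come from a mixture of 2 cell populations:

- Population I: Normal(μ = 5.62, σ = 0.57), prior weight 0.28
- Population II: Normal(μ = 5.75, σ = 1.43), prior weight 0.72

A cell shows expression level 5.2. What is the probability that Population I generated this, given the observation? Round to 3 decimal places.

0.445

Apply Bayes' rule: the posterior for each component is proportional to its prior times its likelihood at x.
Normal densities:
  L_I = 0.533505
  L_II = 0.259091
Unnormalised posteriors:
  π_I·L_I = 0.28 × 0.533505 = 0.149381
  π_II·L_II = 0.72 × 0.259091 = 0.186545
Denominator: 0.149381 + 0.186545 = 0.335926
Responsibility of Population I: 0.149381 / 0.335926 ≈ 0.445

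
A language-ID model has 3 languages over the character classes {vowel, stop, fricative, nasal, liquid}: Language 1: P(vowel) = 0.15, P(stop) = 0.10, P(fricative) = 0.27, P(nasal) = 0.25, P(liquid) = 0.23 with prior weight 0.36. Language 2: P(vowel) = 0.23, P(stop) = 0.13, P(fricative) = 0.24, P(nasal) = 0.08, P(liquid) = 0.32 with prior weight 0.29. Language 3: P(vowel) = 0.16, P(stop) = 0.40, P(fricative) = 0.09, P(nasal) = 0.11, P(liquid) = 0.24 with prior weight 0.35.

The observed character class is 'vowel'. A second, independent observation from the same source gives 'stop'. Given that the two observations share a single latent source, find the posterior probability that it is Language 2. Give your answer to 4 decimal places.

0.2378

By Bayes' theorem, P(k | x) = π_k f_k(x) / Σ_j π_j f_j(x).
Since both observations come from the same component, the likelihood for component k is f_k(x₁)·f_k(x₂).
  p_1 = [P(vowel | comp) = 0.15] × [0.1] = 0.015
  p_2 = [P(vowel | comp) = 0.23] × [0.13] = 0.0299
  p_3 = [P(vowel | comp) = 0.16] × [0.4] = 0.064
Multiply by the mixture weights:
  π_1·p_1 = 0.36 × 0.015 = 0.0054
  π_2·p_2 = 0.29 × 0.0299 = 0.008671
  π_3·p_3 = 0.35 × 0.064 = 0.0224
Evidence: 0.0054 + 0.008671 + 0.0224 = 0.036471
P(Language 2 | x₁,x₂) = 0.008671 / 0.036471 ≈ 0.2378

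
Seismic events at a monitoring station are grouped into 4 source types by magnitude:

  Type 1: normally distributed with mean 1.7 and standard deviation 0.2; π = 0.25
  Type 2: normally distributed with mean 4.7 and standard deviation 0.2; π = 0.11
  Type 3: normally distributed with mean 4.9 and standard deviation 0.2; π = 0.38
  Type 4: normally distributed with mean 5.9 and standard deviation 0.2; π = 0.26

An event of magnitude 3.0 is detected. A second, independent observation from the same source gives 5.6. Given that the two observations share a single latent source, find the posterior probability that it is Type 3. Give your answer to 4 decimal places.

Apply Bayes' rule: the posterior for each component is proportional to its prior times its likelihood at x.
Since both observations come from the same component, the likelihood for component k is f_k(x₁)·f_k(x₂).
  f_1 = [(1/(0.2·√(2π)))·exp(−(3.0−1.7)²/(2·0.2²)) = 1.994711·exp(-21.12500) = 1.33478e-09] × [5.36589e-83] = 7.16227e-92
  f_2 = [(1/(0.2·√(2π)))·exp(−(3.0−4.7)²/(2·0.2²)) = 1.994711·exp(-36.12500) = 4.08312e-16] × [7.99187e-05] = 3.26317e-20
  f_3 = [(1/(0.2·√(2π)))·exp(−(3.0−4.9)²/(2·0.2²)) = 1.994711·exp(-45.12500) = 5.03897e-20] × [0.00436341] = 2.19871e-22
  f_4 = [(1/(0.2·√(2π)))·exp(−(3.0−5.9)²/(2·0.2²)) = 1.994711·exp(-105.12500) = 4.41238e-46] × [0.647588] = 2.8574e-46
Multiply by the mixture weights:
  P(Z=1)·f_1 = 0.25 × 7.16227e-92 = 1.79057e-92
  P(Z=2)·f_2 = 0.11 × 3.26317e-20 = 3.58949e-21
  P(Z=3)·f_3 = 0.38 × 2.19871e-22 = 8.3551e-23
  P(Z=4)·f_4 = 0.26 × 2.8574e-46 = 7.42925e-47
Sum: 1.79057e-92 + 3.58949e-21 + 8.3551e-23 + 7.42925e-47 = 3.67304e-21
P(Type 3 | x) ≈ 0.0227

0.0227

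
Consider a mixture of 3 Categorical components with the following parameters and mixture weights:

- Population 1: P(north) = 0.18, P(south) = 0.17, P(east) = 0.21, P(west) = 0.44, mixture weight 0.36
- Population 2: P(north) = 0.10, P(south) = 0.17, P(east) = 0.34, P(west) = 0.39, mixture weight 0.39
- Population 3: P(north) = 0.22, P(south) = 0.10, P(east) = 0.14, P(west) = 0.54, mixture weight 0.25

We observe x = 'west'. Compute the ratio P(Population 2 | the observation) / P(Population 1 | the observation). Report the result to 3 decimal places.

0.960

Since P(k|x) ∝ w_k f_k(x), the posterior odds are w_i f_i(x) / (w_j f_j(x)).
Categorical probabilities:
  L_1 = P(west | comp) = 0.44
  L_2 = P(west | comp) = 0.39
  L_3 = P(west | comp) = 0.54
Odds = (0.39/0.36) × (0.39/0.44) = 1.08333 × 0.886364 ≈ 0.960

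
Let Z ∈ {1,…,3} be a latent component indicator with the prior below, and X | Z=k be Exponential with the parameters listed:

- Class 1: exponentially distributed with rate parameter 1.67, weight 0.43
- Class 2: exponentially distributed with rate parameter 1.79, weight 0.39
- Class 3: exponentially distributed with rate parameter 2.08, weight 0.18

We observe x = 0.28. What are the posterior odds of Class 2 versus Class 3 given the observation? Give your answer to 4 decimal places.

Since P(k|x) ∝ P(Z=k) f_k(x), the posterior odds are P(Z=i) f_i(x) / (P(Z=j) f_j(x)).
Exponential densities:
  L_1 = 1.04626
  L_2 = 1.08439
  L_3 = 1.1618
Odds = (0.39/0.18) × (1.08439/1.1618) = 2.16667 × 0.933371 ≈ 2.0223

2.0223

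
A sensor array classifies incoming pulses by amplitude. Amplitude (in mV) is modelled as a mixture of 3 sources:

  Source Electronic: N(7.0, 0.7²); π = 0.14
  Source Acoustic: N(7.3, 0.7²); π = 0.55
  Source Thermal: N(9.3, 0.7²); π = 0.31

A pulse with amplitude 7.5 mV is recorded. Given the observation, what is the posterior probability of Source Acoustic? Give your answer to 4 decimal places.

Apply Bayes' rule: the posterior for each component is proportional to its prior times its likelihood at x.
Normal densities:
  f_Electronic = (1/(0.7·√(2π)))·exp(−(7.5−7.0)²/(2·0.7²)) = 0.569918·exp(-0.25510) = 0.441593
  f_Acoustic = (1/(0.7·√(2π)))·exp(−(7.5−7.3)²/(2·0.7²)) = 0.569918·exp(-0.04082) = 0.547124
  f_Thermal = (1/(0.7·√(2π)))·exp(−(7.5−9.3)²/(2·0.7²)) = 0.569918·exp(-3.30612) = 0.0208921
Unnormalised posteriors:
  π_Electronic·f_Electronic = 0.14 × 0.441593 = 0.0618231
  π_Acoustic·f_Acoustic = 0.55 × 0.547124 = 0.300918
  π_Thermal·f_Thermal = 0.31 × 0.0208921 = 0.00647654
Evidence: 0.0618231 + 0.300918 + 0.00647654 = 0.369218
Responsibility of Source Acoustic: 0.300918 / 0.369218 ≈ 0.8150

0.8150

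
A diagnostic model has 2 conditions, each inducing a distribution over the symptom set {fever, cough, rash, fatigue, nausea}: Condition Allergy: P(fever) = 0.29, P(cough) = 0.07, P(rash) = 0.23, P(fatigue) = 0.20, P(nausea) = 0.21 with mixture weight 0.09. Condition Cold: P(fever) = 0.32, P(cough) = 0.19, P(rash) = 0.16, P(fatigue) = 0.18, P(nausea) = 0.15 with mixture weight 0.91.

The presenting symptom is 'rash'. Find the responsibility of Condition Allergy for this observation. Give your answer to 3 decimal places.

0.124

The responsibility of component k is w_k f_k(x) divided by Σ_j w_j f_j(x).
Component likelihoods at x = 'rash':
  p_Allergy = 0.23
  p_Cold = 0.16
Unnormalised posteriors:
  w_Allergy·p_Allergy = 0.09 × 0.23 = 0.0207
  w_Cold·p_Cold = 0.91 × 0.16 = 0.1456
Normaliser: 0.0207 + 0.1456 = 0.1663
Responsibility of Condition Allergy: 0.0207 / 0.1663 ≈ 0.124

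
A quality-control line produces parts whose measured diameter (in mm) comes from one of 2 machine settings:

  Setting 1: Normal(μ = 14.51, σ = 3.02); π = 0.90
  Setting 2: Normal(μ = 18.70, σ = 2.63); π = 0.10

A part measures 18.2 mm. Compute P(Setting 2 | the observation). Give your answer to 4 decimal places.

0.2091

P(component k | x) = π_k·f_k(x) / marginal(x), where marginal(x) = Σ_j π_j·f_j(x).
Normal densities:
  f_1 = (1/(3.02·√(2π)))·exp(−(18.2−14.51)²/(2·3.02²)) = 0.132100·exp(-0.74646) = 0.0626207
  f_2 = (1/(2.63·√(2π)))·exp(−(18.2−18.70)²/(2·2.63²)) = 0.151689·exp(-0.01807) = 0.148972
Prior × likelihood for each component:
  π_1·f_1 = 0.90 × 0.0626207 = 0.0563586
  π_2·f_2 = 0.10 × 0.148972 = 0.0148972
Evidence: 0.0563586 + 0.0148972 = 0.0712559
P(Setting 2 | x) = 0.0148972 / 0.0712559 ≈ 0.2091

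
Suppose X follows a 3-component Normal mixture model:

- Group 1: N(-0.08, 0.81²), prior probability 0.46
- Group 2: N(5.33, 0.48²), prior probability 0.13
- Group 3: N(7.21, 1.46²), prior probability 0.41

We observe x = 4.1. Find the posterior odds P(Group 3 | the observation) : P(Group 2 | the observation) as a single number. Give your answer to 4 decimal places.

2.8596

The posterior odds equal the prior odds times the likelihood ratio: (π_i/π_j)·(f_i(x)/f_j(x)).
Component likelihoods at x = 4.1:
  p_1 = (1/(0.81·√(2π)))·exp(−(4.1−-0.08)²/(2·0.81²)) = 0.492521·exp(-13.31535) = 8.12162e-07
  p_2 = (1/(0.48·√(2π)))·exp(−(4.1−5.33)²/(2·0.48²)) = 0.831130·exp(-3.28320) = 0.0311739
  p_3 = (1/(1.46·√(2π)))·exp(−(4.1−7.21)²/(2·1.46²)) = 0.273248·exp(-2.26874) = 0.0282654
Posterior odds = (π_3·p_3) / (π_2·p_2) = (0.41·0.0282654) / (0.13·0.0311739) = 0.0115888 / 0.00405261 ≈ 2.8596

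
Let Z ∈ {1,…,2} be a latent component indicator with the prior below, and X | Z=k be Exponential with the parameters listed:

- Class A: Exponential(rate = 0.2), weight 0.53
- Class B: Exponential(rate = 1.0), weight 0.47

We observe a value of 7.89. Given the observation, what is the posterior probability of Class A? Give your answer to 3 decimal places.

0.992

The responsibility of component k is π_k f_k(x) divided by Σ_j π_j f_j(x).
Evaluate each component's likelihood at the observed value:
  f_A = 0.2·e^(−0.2·7.89) = 0.2·e^(−1.5780) = 0.0412775
  f_B = 1.0·e^(−1.0·7.89) = 1.0·e^(−7.8900) = 0.00037447
Prior × likelihood for each component:
  π_A·f_A = 0.53 × 0.0412775 = 0.0218771
  π_B·f_B = 0.47 × 0.00037447 = 0.000176001
Marginal: 0.0218771 + 0.000176001 = 0.0220531
So the posterior for Class A is 0.0218771 / 0.0220531 ≈ 0.992.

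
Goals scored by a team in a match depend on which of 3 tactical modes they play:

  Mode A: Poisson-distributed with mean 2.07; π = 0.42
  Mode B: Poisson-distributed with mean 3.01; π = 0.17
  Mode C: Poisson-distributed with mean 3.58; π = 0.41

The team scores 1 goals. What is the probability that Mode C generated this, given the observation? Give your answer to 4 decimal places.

By Bayes' theorem, P(k | x) = P(Z=k) f_k(x) / Σ_j P(Z=j) f_j(x).
Evaluate each component's likelihood at the observed value:
  L_A = 0.261205
  L_B = 0.148368
  L_C = 0.099795
Unnormalised posteriors:
  P(Z=A)·L_A = 0.42 × 0.261205 = 0.109706
  P(Z=B)·L_B = 0.17 × 0.148368 = 0.0252226
  P(Z=C)·L_C = 0.41 × 0.099795 = 0.0409159
Marginal: 0.109706 + 0.0252226 + 0.0409159 = 0.175844
So the posterior for Mode C is 0.0409159 / 0.175844 ≈ 0.2327.

0.2327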